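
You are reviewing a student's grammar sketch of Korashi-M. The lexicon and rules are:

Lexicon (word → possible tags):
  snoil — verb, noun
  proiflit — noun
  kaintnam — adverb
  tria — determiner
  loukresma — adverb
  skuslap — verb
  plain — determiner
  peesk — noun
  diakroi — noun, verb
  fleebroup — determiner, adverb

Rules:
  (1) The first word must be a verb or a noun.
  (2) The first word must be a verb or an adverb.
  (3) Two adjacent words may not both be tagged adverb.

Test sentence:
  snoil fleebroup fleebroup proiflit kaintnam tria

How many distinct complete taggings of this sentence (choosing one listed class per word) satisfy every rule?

3

Candidates per position — 1:snoil {verb,noun}; 2:fleebroup {determiner,adverb}; 3:fleebroup {determiner,adverb}; 4:proiflit {noun}; 5:kaintnam {adverb}; 6:tria {determiner}.
There are 8 candidate sequences in total.
The sequences that satisfy every rule: verb determiner determiner noun adverb determiner; verb determiner adverb noun adverb determiner; verb adverb determiner noun adverb determiner.
Count = 3.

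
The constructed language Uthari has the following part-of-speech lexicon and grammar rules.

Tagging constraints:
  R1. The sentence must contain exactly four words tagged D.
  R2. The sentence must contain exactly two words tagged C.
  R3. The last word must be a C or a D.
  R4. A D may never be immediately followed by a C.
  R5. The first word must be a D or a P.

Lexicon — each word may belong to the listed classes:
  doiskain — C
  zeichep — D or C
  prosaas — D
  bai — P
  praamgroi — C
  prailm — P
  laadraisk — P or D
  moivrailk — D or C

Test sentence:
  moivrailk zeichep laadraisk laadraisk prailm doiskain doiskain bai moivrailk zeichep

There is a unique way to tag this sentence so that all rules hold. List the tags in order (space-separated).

D D P P P C C P D D

Candidates per position — 1:moivrailk {D,C}; 2:zeichep {D,C}; 3:laadraisk {P,D}; 4:laadraisk {P,D}; 5:prailm {P}; 6:doiskain {C}; 7:doiskain {C}; 8:bai {P}; 9:moivrailk {D,C}; 10:zeichep {D,C}.
At position 1, choosing C makes rule 2 impossible to satisfy; hence D.
At position 2, choosing C makes rule 2 impossible to satisfy; hence D.
At position 9, choosing C makes rule 2 impossible to satisfy; hence D.
At position 10, choosing C makes rule 2 impossible to satisfy; hence D.
At position 3, choosing D makes rule 1 impossible to satisfy; hence P.
At position 4, choosing D makes rule 1 impossible to satisfy; hence P.
So the tagging must be: D D P P P C C P D D.
Checking: rule 1 ✓; rule 2 ✓; rule 3 ✓; rule 4 ✓; rule 5 ✓.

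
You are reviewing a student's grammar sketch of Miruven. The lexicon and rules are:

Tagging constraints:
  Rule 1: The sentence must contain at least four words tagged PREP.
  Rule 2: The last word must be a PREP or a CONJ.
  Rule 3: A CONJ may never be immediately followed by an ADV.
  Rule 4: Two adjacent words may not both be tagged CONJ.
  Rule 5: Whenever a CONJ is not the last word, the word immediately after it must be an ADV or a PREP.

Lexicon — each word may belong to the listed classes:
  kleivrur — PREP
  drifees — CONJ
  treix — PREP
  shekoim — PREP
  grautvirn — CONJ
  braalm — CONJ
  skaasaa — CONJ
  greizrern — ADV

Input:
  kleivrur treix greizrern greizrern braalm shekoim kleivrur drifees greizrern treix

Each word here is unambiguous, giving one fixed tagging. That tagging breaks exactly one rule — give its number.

Fixed tagging: PREP PREP ADV ADV CONJ PREP PREP CONJ ADV PREP.
Rule check: R1 holds, R2 holds, R3 violated, R4 holds, R5 holds.
Only rule 3 fails.

3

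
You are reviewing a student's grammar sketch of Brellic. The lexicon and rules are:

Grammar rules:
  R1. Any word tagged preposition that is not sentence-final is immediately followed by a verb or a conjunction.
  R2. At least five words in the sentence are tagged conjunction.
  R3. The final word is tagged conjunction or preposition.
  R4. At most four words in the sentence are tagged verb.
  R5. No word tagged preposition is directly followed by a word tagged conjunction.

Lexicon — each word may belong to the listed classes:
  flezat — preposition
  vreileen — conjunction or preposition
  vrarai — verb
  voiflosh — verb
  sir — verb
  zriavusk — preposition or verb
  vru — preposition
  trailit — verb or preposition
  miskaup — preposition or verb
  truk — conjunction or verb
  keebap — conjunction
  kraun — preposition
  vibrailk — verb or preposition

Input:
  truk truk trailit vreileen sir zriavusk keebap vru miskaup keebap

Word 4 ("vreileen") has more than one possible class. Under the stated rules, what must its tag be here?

conjunction

Candidates per position — 1:truk {conjunction,verb}; 2:truk {conjunction,verb}; 3:trailit {verb,preposition}; 4:vreileen {conjunction,preposition}; 5:sir {verb}; 6:zriavusk {preposition,verb}; 7:keebap {conjunction}; 8:vru {preposition}; 9:miskaup {preposition,verb}; 10:keebap {conjunction}.
At position 1, choosing verb makes rule 2 impossible to satisfy; hence conjunction.
At position 2, choosing verb makes rule 2 impossible to satisfy; hence conjunction.
At position 4, choosing preposition makes rule 2 impossible to satisfy; hence conjunction.
At position 6, choosing preposition makes rule 5 impossible to satisfy; hence verb.
At position 9, choosing preposition makes rule 1 impossible to satisfy; hence verb.
At position 3, choosing preposition makes rule 5 impossible to satisfy; hence verb.
That leaves exactly one tagging: conjunction conjunction verb conjunction verb verb conjunction preposition verb conjunction.
Verifying each rule — rule 1 ✓; rule 2 ✓; rule 3 ✓; rule 4 ✓; rule 5 ✓.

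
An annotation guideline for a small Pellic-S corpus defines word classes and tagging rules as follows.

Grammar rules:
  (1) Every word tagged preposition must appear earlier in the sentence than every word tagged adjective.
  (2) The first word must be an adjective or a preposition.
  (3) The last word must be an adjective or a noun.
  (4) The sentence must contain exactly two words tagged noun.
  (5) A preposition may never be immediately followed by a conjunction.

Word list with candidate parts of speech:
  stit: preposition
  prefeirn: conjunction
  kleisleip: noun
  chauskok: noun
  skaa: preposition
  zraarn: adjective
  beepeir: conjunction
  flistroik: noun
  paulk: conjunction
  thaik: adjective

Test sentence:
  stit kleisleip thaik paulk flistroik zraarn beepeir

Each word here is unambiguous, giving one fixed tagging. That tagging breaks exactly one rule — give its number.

3

Fixed tagging: preposition noun adjective conjunction noun adjective conjunction.
Applying the rules: R1 pass, R2 pass, R3 fail, R4 pass, R5 pass.
Only rule 3 fails.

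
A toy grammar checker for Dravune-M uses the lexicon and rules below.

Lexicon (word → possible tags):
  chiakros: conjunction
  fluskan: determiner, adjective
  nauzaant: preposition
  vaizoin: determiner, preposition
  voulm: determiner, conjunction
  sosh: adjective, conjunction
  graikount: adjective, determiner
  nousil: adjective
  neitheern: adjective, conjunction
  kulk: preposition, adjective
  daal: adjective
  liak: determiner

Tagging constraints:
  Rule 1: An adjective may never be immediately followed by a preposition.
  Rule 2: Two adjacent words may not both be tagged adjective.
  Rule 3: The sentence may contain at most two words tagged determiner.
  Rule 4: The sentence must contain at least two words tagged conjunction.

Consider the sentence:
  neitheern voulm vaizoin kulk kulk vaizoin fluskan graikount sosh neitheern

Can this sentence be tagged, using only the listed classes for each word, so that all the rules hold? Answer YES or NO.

YES

Candidates per position — 1:neitheern {adjective,conjunction}; 2:voulm {determiner,conjunction}; 3:vaizoin {determiner,preposition}; 4:kulk {preposition,adjective}; 5:kulk {preposition,adjective}; 6:vaizoin {determiner,preposition}; 7:fluskan {determiner,adjective}; 8:graikount {adjective,determiner}; 9:sosh {adjective,conjunction}; 10:neitheern {adjective,conjunction}.
One satisfying assignment: conjunction conjunction determiner preposition preposition preposition determiner adjective conjunction adjective.
Checking: rule 1 satisfied; rule 2 satisfied; rule 3 satisfied; rule 4 satisfied.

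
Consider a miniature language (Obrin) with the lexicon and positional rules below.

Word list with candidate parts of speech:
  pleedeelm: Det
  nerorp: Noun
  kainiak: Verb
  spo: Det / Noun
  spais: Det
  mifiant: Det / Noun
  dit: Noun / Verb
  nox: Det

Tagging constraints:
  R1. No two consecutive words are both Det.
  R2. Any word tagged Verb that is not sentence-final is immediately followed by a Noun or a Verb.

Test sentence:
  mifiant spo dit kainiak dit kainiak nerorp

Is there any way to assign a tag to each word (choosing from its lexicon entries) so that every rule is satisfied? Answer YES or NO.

YES

Candidates per position — 1:mifiant {Det,Noun}; 2:spo {Det,Noun}; 3:dit {Noun,Verb}; 4:kainiak {Verb}; 5:dit {Noun,Verb}; 6:kainiak {Verb}; 7:nerorp {Noun}.
One satisfying assignment: Det Noun Verb Verb Verb Verb Noun.
Checking: rule 1 ✓; rule 2 ✓.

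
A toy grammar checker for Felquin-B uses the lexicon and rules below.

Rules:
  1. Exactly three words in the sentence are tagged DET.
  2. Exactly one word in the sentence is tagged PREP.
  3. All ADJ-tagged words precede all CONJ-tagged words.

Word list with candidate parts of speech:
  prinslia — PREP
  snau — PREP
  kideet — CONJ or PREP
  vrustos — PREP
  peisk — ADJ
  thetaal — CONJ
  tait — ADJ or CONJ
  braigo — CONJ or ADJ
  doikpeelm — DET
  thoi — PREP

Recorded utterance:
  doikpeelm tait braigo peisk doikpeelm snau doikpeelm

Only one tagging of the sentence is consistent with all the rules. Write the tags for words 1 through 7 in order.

DET ADJ ADJ ADJ DET PREP DET

Candidates per position — 1:doikpeelm {DET}; 2:tait {ADJ,CONJ}; 3:braigo {CONJ,ADJ}; 4:peisk {ADJ}; 5:doikpeelm {DET}; 6:snau {PREP}; 7:doikpeelm {DET}.
At position 2, choosing CONJ makes rule 3 impossible to satisfy; hence ADJ.
At position 3, choosing CONJ makes rule 3 impossible to satisfy; hence ADJ.
So the tagging must be: DET ADJ ADJ ADJ DET PREP DET.
Rule-by-rule: rule 1 ✓; rule 2 ✓; rule 3 ✓.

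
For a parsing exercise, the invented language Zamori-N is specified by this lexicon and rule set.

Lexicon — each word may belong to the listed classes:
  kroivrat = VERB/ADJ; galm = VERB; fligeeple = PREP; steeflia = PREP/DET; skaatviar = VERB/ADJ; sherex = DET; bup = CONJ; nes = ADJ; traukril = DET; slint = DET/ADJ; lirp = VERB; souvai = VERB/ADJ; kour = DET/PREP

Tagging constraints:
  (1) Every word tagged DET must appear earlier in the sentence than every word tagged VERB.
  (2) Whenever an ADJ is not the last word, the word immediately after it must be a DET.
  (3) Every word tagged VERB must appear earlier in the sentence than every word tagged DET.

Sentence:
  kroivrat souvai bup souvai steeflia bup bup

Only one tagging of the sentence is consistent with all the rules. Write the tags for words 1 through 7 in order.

VERB VERB CONJ VERB PREP CONJ CONJ

Candidates per position — 1:kroivrat {VERB,ADJ}; 2:souvai {VERB,ADJ}; 3:bup {CONJ}; 4:souvai {VERB,ADJ}; 5:steeflia {PREP,DET}; 6:bup {CONJ}; 7:bup {CONJ}.
If word 1 were ADJ, no tagging could satisfy rule 2; so word 1 is VERB.
If word 2 were ADJ, no tagging could satisfy rule 2; so word 2 is VERB.
If word 5 were DET, no tagging could satisfy rule 1; so word 5 is PREP.
If word 4 were ADJ, no tagging could satisfy rule 2; so word 4 is VERB.
So the tagging must be: VERB VERB CONJ VERB PREP CONJ CONJ.
Check: rule 1 ✓; rule 2 ✓; rule 3 ✓.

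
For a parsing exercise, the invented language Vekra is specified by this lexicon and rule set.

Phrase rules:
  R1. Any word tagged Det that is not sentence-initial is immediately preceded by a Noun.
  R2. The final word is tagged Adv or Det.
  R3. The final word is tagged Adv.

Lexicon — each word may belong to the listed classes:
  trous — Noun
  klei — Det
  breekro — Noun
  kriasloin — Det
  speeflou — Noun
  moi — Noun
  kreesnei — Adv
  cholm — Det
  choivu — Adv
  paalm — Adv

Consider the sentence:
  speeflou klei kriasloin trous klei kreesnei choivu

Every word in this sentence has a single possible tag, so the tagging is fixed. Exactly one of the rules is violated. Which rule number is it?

1

Fixed tagging: Noun Det Det Noun Det Adv Adv.
Rule check: R1 fails, R2 ok, R3 ok.
Only rule 1 fails.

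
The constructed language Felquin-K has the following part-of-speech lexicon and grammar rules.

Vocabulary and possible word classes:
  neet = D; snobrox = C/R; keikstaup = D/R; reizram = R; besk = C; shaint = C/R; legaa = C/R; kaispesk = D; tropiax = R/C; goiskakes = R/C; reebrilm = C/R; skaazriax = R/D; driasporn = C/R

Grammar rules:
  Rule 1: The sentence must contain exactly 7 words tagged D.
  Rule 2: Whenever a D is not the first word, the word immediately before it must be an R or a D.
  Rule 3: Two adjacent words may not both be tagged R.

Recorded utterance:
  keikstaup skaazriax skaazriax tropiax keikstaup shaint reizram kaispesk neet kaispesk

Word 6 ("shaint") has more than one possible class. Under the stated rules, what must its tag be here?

C

Candidates per position — 1:keikstaup {D,R}; 2:skaazriax {R,D}; 3:skaazriax {R,D}; 4:tropiax {R,C}; 5:keikstaup {D,R}; 6:shaint {C,R}; 7:reizram {R}; 8:kaispesk {D}; 9:neet {D}; 10:kaispesk {D}.
Position 1: tagging it R would leave rule 1 unsatisfiable, so it must be D.
Position 2: tagging it R would leave rule 1 unsatisfiable, so it must be D.
Position 3: tagging it R would leave rule 1 unsatisfiable, so it must be D.
Position 5: tagging it R would leave rule 1 unsatisfiable, so it must be D.
Position 6: tagging it R would leave rule 3 unsatisfiable, so it must be C.
Position 4: tagging it C would leave rule 2 unsatisfiable, so it must be R.
So the tagging must be: D D D R D C R D D D.
Verifying each rule — rule 1 satisfied; rule 2 satisfied; rule 3 satisfied.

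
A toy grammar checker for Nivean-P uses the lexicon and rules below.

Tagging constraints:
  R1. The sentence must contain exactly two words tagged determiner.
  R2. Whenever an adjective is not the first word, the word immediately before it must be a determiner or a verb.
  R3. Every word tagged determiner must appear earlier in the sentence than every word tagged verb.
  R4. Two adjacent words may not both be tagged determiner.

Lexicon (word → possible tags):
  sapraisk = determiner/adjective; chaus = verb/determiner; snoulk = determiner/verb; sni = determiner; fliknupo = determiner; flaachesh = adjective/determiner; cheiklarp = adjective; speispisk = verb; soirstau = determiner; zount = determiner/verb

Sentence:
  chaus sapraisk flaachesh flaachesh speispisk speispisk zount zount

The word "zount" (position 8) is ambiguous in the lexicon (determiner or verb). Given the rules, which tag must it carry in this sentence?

verb

Candidates per position — 1:chaus {verb,determiner}; 2:sapraisk {determiner,adjective}; 3:flaachesh {adjective,determiner}; 4:flaachesh {adjective,determiner}; 5:speispisk {verb}; 6:speispisk {verb}; 7:zount {determiner,verb}; 8:zount {determiner,verb}.
At position 7, choosing determiner makes rule 3 impossible to satisfy; hence verb.
At position 8, choosing determiner makes rule 3 impossible to satisfy; hence verb.
The remaining ambiguous positions (1, 2, 3, 4) are resolved jointly — only one combination satisfies every rule.
That leaves exactly one tagging: determiner adjective determiner adjective verb verb verb verb.
Verifying each rule — rule 1 ✓; rule 2 ✓; rule 3 ✓; rule 4 ✓.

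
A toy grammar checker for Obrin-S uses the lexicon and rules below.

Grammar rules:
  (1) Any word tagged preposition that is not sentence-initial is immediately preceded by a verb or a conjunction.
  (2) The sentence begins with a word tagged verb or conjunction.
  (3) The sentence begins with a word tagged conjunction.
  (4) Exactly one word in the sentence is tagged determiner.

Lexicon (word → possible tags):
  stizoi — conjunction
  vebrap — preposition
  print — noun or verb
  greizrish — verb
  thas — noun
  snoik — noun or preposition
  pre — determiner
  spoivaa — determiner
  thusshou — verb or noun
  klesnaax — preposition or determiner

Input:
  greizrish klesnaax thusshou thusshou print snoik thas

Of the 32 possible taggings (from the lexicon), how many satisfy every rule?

0

Candidates per position — 1:greizrish {verb}; 2:klesnaax {preposition,determiner}; 3:thusshou {verb,noun}; 4:thusshou {verb,noun}; 5:print {noun,verb}; 6:snoik {noun,preposition}; 7:thas {noun}.
There are 32 candidate sequences in total.
Rule 3 cannot be satisfied by any choice of tags from the lexicon.
So there is no consistent tagging.
Count = 0.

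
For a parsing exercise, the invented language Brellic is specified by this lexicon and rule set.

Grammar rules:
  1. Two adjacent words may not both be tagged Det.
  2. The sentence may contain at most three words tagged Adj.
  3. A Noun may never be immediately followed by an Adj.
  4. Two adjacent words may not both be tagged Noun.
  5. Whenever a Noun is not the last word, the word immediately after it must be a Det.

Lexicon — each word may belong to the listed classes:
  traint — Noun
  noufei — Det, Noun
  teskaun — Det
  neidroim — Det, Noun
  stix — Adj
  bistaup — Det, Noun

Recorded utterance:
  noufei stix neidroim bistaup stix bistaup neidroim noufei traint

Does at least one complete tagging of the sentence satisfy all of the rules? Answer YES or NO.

Candidates per position — 1:noufei {Det,Noun}; 2:stix {Adj}; 3:neidroim {Det,Noun}; 4:bistaup {Det,Noun}; 5:stix {Adj}; 6:bistaup {Det,Noun}; 7:neidroim {Det,Noun}; 8:noufei {Det,Noun}; 9:traint {Noun}.
One satisfying assignment: Det Adj Noun Det Adj Det Noun Det Noun.
Verifying each rule — rule 1 ✓; rule 2 ✓; rule 3 ✓; rule 4 ✓; rule 5 ✓.

YES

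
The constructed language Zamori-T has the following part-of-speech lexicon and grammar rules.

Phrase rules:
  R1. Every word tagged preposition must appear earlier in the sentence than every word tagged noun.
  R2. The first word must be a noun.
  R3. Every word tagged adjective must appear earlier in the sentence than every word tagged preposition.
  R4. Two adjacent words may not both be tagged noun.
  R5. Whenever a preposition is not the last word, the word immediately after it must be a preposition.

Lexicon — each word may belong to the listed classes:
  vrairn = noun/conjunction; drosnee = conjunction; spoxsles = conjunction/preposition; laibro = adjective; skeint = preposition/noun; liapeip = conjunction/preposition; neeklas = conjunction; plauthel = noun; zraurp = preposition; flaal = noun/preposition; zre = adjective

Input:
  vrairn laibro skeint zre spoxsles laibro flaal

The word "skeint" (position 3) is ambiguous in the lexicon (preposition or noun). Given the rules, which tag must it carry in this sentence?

noun

Candidates per position — 1:vrairn {noun,conjunction}; 2:laibro {adjective}; 3:skeint {preposition,noun}; 4:zre {adjective}; 5:spoxsles {conjunction,preposition}; 6:laibro {adjective}; 7:flaal {noun,preposition}.
Position 1: conjunction is ruled out by rule 2; that leaves noun.
Position 3: preposition is ruled out by rule 1; that leaves noun.
Position 5: preposition is ruled out by rule 1; that leaves conjunction.
Position 7: preposition is ruled out by rule 1; that leaves noun.
So the tagging must be: noun adjective noun adjective conjunction adjective noun.
Rule-by-rule: rule 1 holds; rule 2 holds; rule 3 holds; rule 4 holds; rule 5 holds.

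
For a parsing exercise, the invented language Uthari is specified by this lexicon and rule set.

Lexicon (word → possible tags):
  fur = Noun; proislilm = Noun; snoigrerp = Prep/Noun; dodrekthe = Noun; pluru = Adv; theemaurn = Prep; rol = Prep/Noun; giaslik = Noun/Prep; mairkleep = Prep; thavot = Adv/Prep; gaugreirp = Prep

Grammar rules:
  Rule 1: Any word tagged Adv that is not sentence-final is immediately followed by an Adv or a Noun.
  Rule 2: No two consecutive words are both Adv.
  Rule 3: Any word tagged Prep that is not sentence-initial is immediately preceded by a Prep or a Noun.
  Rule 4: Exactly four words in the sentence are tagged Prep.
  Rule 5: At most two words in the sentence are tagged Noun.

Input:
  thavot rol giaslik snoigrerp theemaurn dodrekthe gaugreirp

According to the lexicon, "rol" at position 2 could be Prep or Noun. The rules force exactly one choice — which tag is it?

Candidates per position — 1:thavot {Adv,Prep}; 2:rol {Prep,Noun}; 3:giaslik {Noun,Prep}; 4:snoigrerp {Prep,Noun}; 5:theemaurn {Prep}; 6:dodrekthe {Noun}; 7:gaugreirp {Prep}.
Position 2: the remaining choice is settled jointly with positions 1, 3, 4 — only Noun at position 2 is part of a tagging that satisfies every rule.
So the tagging must be: Adv Noun Prep Prep Prep Noun Prep.
Checking: rule 1 ok; rule 2 ok; rule 3 ok; rule 4 ok; rule 5 ok.

Noun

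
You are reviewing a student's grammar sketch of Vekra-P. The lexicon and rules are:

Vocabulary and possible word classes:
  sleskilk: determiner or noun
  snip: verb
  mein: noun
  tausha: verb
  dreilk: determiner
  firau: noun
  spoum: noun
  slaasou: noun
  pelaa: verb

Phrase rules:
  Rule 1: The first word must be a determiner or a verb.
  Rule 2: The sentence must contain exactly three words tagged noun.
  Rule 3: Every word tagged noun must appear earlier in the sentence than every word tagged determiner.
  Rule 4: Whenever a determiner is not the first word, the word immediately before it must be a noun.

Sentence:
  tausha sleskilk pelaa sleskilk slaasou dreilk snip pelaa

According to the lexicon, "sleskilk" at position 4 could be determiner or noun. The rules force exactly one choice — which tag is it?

Candidates per position — 1:tausha {verb}; 2:sleskilk {determiner,noun}; 3:pelaa {verb}; 4:sleskilk {determiner,noun}; 5:slaasou {noun}; 6:dreilk {determiner}; 7:snip {verb}; 8:pelaa {verb}.
At position 2, choosing determiner makes rule 2 impossible to satisfy; hence noun.
At position 4, choosing determiner makes rule 2 impossible to satisfy; hence noun.
So the tagging must be: verb noun verb noun noun determiner verb verb.
Rule-by-rule: rule 1 holds; rule 2 holds; rule 3 holds; rule 4 holds.

noun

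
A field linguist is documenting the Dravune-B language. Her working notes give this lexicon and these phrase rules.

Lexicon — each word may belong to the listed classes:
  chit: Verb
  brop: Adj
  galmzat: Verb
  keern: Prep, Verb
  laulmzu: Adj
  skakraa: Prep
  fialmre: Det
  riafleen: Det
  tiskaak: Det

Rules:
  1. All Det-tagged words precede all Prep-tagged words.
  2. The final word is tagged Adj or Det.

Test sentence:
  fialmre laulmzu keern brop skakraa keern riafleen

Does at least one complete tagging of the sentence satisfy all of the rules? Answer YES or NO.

Candidates per position — 1:fialmre {Det}; 2:laulmzu {Adj}; 3:keern {Prep,Verb}; 4:brop {Adj}; 5:skakraa {Prep}; 6:keern {Prep,Verb}; 7:riafleen {Det}.
Rule 1 cannot be satisfied by any choice of tags from the lexicon.
So there is no consistent tagging.

NO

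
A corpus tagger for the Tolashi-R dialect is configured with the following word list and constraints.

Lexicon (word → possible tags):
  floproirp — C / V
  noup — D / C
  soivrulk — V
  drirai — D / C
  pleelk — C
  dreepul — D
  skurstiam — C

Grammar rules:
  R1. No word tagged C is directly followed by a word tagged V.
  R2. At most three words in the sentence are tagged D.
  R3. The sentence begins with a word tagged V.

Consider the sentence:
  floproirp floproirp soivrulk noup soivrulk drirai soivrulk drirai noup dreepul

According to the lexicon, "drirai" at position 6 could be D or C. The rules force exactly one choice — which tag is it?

D

Candidates per position — 1:floproirp {C,V}; 2:floproirp {C,V}; 3:soivrulk {V}; 4:noup {D,C}; 5:soivrulk {V}; 6:drirai {D,C}; 7:soivrulk {V}; 8:drirai {D,C}; 9:noup {D,C}; 10:dreepul {D}.
Position 1: tagging it C would leave rule 1 unsatisfiable, so it must be V.
Position 2: tagging it C would leave rule 1 unsatisfiable, so it must be V.
Position 4: tagging it C would leave rule 1 unsatisfiable, so it must be D.
Position 6: tagging it C would leave rule 1 unsatisfiable, so it must be D.
Position 8: tagging it D would leave rule 2 unsatisfiable, so it must be C.
Position 9: tagging it D would leave rule 2 unsatisfiable, so it must be C.
The unique satisfying tagging is: V V V D V D V C C D.
Checking: rule 1 satisfied; rule 2 satisfied; rule 3 satisfied.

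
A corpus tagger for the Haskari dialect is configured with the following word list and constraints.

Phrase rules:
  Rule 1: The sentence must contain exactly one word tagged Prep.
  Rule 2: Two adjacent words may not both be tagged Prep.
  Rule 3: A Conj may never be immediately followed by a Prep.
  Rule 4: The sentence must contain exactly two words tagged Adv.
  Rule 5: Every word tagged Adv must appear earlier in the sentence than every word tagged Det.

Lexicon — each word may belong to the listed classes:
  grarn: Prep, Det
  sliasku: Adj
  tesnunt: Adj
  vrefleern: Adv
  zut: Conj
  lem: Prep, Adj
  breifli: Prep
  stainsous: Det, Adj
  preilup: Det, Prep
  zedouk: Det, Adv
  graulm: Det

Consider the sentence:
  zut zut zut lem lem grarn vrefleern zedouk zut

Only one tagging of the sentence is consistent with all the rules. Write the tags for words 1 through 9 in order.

Conj Conj Conj Adj Adj Prep Adv Adv Conj

Candidates per position — 1:zut {Conj}; 2:zut {Conj}; 3:zut {Conj}; 4:lem {Prep,Adj}; 5:lem {Prep,Adj}; 6:grarn {Prep,Det}; 7:vrefleern {Adv}; 8:zedouk {Det,Adv}; 9:zut {Conj}.
If word 4 were Prep, no tagging could satisfy rule 3; so word 4 is Adj.
If word 6 were Det, no tagging could satisfy rule 5; so word 6 is Prep.
If word 8 were Det, no tagging could satisfy rule 4; so word 8 is Adv.
If word 5 were Prep, no tagging could satisfy rule 1; so word 5 is Adj.
The unique satisfying tagging is: Conj Conj Conj Adj Adj Prep Adv Adv Conj.
Checking: rule 1 holds; rule 2 holds; rule 3 holds; rule 4 holds; rule 5 holds.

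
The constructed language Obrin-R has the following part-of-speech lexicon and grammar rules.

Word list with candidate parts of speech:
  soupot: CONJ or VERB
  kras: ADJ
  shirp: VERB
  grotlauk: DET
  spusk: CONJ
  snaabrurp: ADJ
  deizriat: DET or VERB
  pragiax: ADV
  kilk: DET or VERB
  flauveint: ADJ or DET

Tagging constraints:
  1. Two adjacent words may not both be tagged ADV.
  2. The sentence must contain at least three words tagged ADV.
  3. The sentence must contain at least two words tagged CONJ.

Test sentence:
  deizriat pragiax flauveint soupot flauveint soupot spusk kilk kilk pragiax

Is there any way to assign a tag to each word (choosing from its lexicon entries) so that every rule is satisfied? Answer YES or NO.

NO

Candidates per position — 1:deizriat {DET,VERB}; 2:pragiax {ADV}; 3:flauveint {ADJ,DET}; 4:soupot {CONJ,VERB}; 5:flauveint {ADJ,DET}; 6:soupot {CONJ,VERB}; 7:spusk {CONJ}; 8:kilk {DET,VERB}; 9:kilk {DET,VERB}; 10:pragiax {ADV}.
Rule 2 cannot be satisfied by any choice of tags from the lexicon.
So there is no consistent tagging.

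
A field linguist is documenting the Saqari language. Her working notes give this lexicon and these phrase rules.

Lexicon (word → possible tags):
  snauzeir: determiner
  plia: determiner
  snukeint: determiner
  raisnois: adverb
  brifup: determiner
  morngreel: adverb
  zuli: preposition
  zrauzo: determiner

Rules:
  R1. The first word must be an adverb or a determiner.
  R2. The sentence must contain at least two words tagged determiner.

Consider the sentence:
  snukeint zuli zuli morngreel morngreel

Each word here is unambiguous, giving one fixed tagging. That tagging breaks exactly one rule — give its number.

Fixed tagging: determiner preposition preposition adverb adverb.
Checking each rule: R1 ok, R2 fails.
Only rule 2 fails.

2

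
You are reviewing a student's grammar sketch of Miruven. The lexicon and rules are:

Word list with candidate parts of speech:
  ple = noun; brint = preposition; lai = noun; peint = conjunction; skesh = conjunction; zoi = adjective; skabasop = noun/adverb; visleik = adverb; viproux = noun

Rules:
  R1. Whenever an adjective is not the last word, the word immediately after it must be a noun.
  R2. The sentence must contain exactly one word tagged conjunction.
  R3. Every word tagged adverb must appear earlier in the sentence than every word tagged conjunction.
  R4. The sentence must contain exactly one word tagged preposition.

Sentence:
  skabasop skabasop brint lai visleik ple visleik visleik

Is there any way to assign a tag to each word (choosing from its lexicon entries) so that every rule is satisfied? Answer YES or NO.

Candidates per position — 1:skabasop {noun,adverb}; 2:skabasop {noun,adverb}; 3:brint {preposition}; 4:lai {noun}; 5:visleik {adverb}; 6:ple {noun}; 7:visleik {adverb}; 8:visleik {adverb}.
Rule 2 cannot be satisfied by any choice of tags from the lexicon.
So there is no consistent tagging.

NO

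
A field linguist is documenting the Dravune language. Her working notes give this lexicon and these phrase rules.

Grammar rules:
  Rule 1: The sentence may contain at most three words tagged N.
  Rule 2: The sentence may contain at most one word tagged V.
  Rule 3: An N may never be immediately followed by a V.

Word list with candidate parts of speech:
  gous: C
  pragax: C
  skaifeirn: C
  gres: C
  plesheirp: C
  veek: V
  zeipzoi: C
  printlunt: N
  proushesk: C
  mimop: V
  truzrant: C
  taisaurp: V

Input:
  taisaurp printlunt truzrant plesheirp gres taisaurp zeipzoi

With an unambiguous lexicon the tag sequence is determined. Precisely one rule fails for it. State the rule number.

2

Fixed tagging: V N C C C V C.
Checking each rule: R1 pass, R2 fail, R3 pass.
Only rule 2 fails.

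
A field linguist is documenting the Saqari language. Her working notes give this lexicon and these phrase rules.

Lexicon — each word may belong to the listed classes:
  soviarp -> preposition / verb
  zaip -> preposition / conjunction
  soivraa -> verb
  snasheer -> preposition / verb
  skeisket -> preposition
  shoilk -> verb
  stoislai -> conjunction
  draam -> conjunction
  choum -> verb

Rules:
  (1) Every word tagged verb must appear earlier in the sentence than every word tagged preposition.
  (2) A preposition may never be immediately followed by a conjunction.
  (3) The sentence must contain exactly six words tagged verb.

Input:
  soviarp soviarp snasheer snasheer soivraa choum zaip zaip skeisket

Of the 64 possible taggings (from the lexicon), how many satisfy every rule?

Candidates per position — 1:soviarp {preposition,verb}; 2:soviarp {preposition,verb}; 3:snasheer {preposition,verb}; 4:snasheer {preposition,verb}; 5:soivraa {verb}; 6:choum {verb}; 7:zaip {preposition,conjunction}; 8:zaip {preposition,conjunction}; 9:skeisket {preposition}.
There are 64 candidate sequences in total.
The sequences that satisfy every rule: verb verb verb verb verb verb preposition preposition preposition; verb verb verb verb verb verb conjunction preposition preposition; verb verb verb verb verb verb conjunction conjunction preposition.
Count = 3.

3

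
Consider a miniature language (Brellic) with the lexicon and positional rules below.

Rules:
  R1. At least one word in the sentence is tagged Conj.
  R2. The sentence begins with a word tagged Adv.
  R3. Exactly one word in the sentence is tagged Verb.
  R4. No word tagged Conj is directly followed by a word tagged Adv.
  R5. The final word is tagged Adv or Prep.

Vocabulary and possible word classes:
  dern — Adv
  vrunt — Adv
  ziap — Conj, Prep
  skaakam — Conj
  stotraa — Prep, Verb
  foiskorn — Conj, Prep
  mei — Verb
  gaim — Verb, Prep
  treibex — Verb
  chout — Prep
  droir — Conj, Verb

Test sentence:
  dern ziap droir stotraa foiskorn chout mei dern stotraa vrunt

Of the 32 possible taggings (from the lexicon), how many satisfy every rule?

4

Candidates per position — 1:dern {Adv}; 2:ziap {Conj,Prep}; 3:droir {Conj,Verb}; 4:stotraa {Prep,Verb}; 5:foiskorn {Conj,Prep}; 6:chout {Prep}; 7:mei {Verb}; 8:dern {Adv}; 9:stotraa {Prep,Verb}; 10:vrunt {Adv}.
There are 32 candidate sequences in total.
The sequences that satisfy every rule: Adv Conj Conj Prep Conj Prep Verb Adv Prep Adv; Adv Conj Conj Prep Prep Prep Verb Adv Prep Adv; Adv Prep Conj Prep Conj Prep Verb Adv Prep Adv; Adv Prep Conj Prep Prep Prep Verb Adv Prep Adv.
Count = 4.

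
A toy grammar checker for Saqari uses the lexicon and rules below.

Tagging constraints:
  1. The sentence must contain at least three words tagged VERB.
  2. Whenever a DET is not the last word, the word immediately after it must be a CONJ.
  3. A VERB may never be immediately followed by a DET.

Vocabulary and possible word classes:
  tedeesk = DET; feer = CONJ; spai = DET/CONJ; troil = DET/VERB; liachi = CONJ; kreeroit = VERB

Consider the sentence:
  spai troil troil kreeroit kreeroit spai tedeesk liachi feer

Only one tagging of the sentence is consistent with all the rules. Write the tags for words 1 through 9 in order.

Candidates per position — 1:spai {DET,CONJ}; 2:troil {DET,VERB}; 3:troil {DET,VERB}; 4:kreeroit {VERB}; 5:kreeroit {VERB}; 6:spai {DET,CONJ}; 7:tedeesk {DET}; 8:liachi {CONJ}; 9:feer {CONJ}.
At position 1, choosing DET makes rule 2 impossible to satisfy; hence CONJ.
At position 2, choosing DET makes rule 2 impossible to satisfy; hence VERB.
At position 3, choosing DET makes rule 2 impossible to satisfy; hence VERB.
At position 6, choosing DET makes rule 2 impossible to satisfy; hence CONJ.
That leaves exactly one tagging: CONJ VERB VERB VERB VERB CONJ DET CONJ CONJ.
Rule-by-rule: rule 1 ok; rule 2 ok; rule 3 ok.

CONJ VERB VERB VERB VERB CONJ DET CONJ CONJ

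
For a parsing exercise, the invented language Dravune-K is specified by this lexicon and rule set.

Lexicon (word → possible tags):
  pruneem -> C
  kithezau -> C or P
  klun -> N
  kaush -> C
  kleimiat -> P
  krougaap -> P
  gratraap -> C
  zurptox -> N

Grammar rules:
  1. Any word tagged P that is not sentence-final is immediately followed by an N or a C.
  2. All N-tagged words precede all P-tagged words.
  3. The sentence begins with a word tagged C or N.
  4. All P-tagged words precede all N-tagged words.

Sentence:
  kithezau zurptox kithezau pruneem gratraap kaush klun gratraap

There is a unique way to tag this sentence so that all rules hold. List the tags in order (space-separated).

C N C C C C N C

Candidates per position — 1:kithezau {C,P}; 2:zurptox {N}; 3:kithezau {C,P}; 4:pruneem {C}; 5:gratraap {C}; 6:kaush {C}; 7:klun {N}; 8:gratraap {C}.
Position 1: tagging it P would leave rule 2 unsatisfiable, so it must be C.
Position 3: tagging it P would leave rule 2 unsatisfiable, so it must be C.
That leaves exactly one tagging: C N C C C C N C.
Checking: rule 1 satisfied; rule 2 satisfied; rule 3 satisfied; rule 4 satisfied.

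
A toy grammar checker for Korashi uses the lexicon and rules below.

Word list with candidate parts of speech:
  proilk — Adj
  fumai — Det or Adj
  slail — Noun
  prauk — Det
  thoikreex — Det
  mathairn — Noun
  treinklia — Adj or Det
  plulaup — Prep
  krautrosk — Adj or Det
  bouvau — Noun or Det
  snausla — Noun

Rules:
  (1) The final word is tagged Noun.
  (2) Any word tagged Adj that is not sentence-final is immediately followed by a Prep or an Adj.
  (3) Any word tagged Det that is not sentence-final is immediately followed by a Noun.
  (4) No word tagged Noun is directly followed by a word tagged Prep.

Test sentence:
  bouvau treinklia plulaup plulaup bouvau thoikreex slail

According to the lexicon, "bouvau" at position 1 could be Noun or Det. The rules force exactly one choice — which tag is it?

Noun

Candidates per position — 1:bouvau {Noun,Det}; 2:treinklia {Adj,Det}; 3:plulaup {Prep}; 4:plulaup {Prep}; 5:bouvau {Noun,Det}; 6:thoikreex {Det}; 7:slail {Noun}.
At position 1, choosing Det makes rule 3 impossible to satisfy; hence Noun.
At position 2, choosing Det makes rule 3 impossible to satisfy; hence Adj.
At position 5, choosing Det makes rule 3 impossible to satisfy; hence Noun.
The only consistent sequence is: Noun Adj Prep Prep Noun Det Noun.
Verifying each rule — rule 1 holds; rule 2 holds; rule 3 holds; rule 4 holds.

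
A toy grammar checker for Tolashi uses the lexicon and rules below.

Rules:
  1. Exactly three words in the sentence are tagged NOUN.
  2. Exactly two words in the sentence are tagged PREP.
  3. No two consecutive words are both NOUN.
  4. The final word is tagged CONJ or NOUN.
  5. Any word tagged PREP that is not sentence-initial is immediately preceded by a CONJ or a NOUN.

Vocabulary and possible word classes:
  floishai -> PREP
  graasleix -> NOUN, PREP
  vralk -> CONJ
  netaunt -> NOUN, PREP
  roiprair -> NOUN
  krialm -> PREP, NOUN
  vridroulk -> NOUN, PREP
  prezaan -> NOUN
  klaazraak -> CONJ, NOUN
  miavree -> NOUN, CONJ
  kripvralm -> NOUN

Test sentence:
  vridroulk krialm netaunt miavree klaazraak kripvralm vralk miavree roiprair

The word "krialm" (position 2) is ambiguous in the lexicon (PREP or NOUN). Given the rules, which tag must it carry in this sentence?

NOUN

Candidates per position — 1:vridroulk {NOUN,PREP}; 2:krialm {PREP,NOUN}; 3:netaunt {NOUN,PREP}; 4:miavree {NOUN,CONJ}; 5:klaazraak {CONJ,NOUN}; 6:kripvralm {NOUN}; 7:vralk {CONJ}; 8:miavree {NOUN,CONJ}; 9:roiprair {NOUN}.
Word 5 cannot be NOUN — rule 3 would then fail for every completion. It is CONJ.
Word 8 cannot be NOUN — rule 3 would then fail for every completion. It is CONJ.
Position 2: the remaining choice is settled jointly with positions 1, 3, 4 — only NOUN at position 2 is part of a tagging that satisfies every rule.
The unique satisfying tagging is: PREP NOUN PREP CONJ CONJ NOUN CONJ CONJ NOUN.
Verifying each rule — rule 1 holds; rule 2 holds; rule 3 holds; rule 4 holds; rule 5 holds.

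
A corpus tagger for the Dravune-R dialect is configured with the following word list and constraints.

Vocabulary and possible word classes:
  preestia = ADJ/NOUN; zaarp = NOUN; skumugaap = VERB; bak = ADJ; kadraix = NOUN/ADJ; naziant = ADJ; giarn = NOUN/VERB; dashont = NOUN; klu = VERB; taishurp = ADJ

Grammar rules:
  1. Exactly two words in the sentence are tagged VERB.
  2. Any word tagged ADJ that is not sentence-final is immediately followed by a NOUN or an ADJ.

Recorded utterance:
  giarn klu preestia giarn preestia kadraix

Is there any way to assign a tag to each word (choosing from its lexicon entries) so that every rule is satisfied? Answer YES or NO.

Candidates per position — 1:giarn {NOUN,VERB}; 2:klu {VERB}; 3:preestia {ADJ,NOUN}; 4:giarn {NOUN,VERB}; 5:preestia {ADJ,NOUN}; 6:kadraix {NOUN,ADJ}.
One satisfying assignment: NOUN VERB NOUN VERB ADJ NOUN.
Verifying each rule — rule 1 ✓; rule 2 ✓.

YES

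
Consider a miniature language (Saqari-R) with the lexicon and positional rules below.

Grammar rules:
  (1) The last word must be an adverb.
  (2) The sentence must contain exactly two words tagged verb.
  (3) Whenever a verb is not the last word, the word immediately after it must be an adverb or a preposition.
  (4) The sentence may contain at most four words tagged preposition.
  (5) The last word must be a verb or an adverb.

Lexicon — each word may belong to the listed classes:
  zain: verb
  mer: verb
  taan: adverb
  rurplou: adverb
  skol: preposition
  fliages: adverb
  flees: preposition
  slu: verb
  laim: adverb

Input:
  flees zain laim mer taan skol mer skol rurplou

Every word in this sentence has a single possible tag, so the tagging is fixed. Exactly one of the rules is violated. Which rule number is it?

Fixed tagging: preposition verb adverb verb adverb preposition verb preposition adverb.
Rule check: R1 ✓, R2 ✗, R3 ✓, R4 ✓, R5 ✓.
Only rule 2 fails.

2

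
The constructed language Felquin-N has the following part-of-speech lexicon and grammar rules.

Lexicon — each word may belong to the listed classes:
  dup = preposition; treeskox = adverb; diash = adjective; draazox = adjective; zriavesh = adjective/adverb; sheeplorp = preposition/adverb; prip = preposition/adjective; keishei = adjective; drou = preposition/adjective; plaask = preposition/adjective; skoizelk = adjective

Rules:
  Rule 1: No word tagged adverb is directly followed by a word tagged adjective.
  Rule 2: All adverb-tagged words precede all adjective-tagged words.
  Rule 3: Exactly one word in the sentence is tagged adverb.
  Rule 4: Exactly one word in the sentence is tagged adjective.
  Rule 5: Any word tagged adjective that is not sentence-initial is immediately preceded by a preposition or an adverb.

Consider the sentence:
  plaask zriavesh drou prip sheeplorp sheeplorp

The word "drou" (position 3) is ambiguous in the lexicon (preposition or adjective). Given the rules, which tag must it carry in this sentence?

preposition

Candidates per position — 1:plaask {preposition,adjective}; 2:zriavesh {adjective,adverb}; 3:drou {preposition,adjective}; 4:prip {preposition,adjective}; 5:sheeplorp {preposition,adverb}; 6:sheeplorp {preposition,adverb}.
Position 3: the remaining choice is settled jointly with positions 1, 2, 4, 5, 6 — only preposition at position 3 is part of a tagging that satisfies every rule.
That leaves exactly one tagging: preposition adverb preposition adjective preposition preposition.
Checking: rule 1 satisfied; rule 2 satisfied; rule 3 satisfied; rule 4 satisfied; rule 5 satisfied.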